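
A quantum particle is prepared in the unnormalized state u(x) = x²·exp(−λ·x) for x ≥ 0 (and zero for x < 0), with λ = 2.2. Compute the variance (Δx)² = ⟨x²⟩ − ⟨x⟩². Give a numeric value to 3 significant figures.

Compute ⟨x⟩ and ⟨x²⟩ separately, then (Δx)² = ⟨x²⟩ − ⟨x⟩².
Every integrand reduces to terms xʲ·e^(−2λx) on [0, ∞); use ∫₀^∞ xʲ·e^(−2λx) dx = j!/(2λ)^(j+1).
Normalization: ∫|u|² dx = 0.014553.
⟨x⟩ = 1.1364 and ⟨x²⟩ = 1.5496.
(Δx)² = 1.5496 − (1.1364)² = 0.25826.

0.258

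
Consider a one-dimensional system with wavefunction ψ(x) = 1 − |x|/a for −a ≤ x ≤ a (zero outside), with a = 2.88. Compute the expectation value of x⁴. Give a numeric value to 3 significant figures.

⟨x⁴⟩ = ∫ x⁴·|ψ|² dx / ∫|ψ|² dx (integrals over the domain).
ψ is even, so ∫ over [−a, a] = 2∫₀ᵃ with ψ = 1 − x/a there: ∫₀ᵃ (1 − x/a)² dx = a/3, ∫₀ᵃ x²(1 − x/a)² dx = a³/30, ∫₀ᵃ x⁴(1 − x/a)² dx = a⁵/105.
State is unnormalized: ∫|ψ|² dx = 1.9200, and ∫ψ*·x⁴·ψ dx = 3.7740, so ⟨x⁴⟩ = 3.7740 / 1.9200.
⟨x⁴⟩ = 1.9656.

1.97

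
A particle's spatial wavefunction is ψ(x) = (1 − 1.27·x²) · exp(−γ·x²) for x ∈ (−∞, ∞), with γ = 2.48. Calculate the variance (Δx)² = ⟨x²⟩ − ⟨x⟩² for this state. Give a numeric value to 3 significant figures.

Compute ⟨x⟩ and ⟨x²⟩ separately, then (Δx)² = ⟨x²⟩ − ⟨x⟩².
Expand each integrand as polynomial × e^(−2γx²) and use ∫x^(2j)·e^(−2γx²) dx = (2j−1)!!/(4γ)^j · √(π/(2γ)), odd powers → 0; here √(π/(2γ)) = 0.79586.
Normalization: ∫|ψ|² dx = 0.63121.
⟨x⟩ = 0.0000 and ⟨x²⟩ = 0.060717.
(Δx)² = 0.060717 − (0.0000)² = 0.060717.

0.0607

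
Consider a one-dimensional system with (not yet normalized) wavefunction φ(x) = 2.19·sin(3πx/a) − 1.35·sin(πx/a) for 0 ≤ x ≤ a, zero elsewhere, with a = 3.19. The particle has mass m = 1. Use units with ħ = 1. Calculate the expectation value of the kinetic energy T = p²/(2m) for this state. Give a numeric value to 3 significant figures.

T = −(ħ²/2m) d²/dx², so ⟨T⟩ = −(ħ²/2m) ∫ φ*·φ'' dx / ∫|φ|² dx; with m = 1.
d²/dx² sin(jπx/a) = −(jπ/a)²·sin(jπx/a); on 0 ≤ x ≤ a, ∫sin²(jπx/a) dx = a/2 and ∫sin(jπx/a)·sin(lπx/a) dx = 0 for j ≠ l, so only diagonal terms survive in ∫|φ|² and ∫φ·φ″; ∫φ·φ′ dx = [φ²/2] between the walls = 0.
State is unnormalized: ∫|φ|² dx = 10.557, and ∫φ*·(−ħ²/2m · φ'') dx = 34.797, so ⟨T⟩ = 34.797 / 10.557.
⟨T⟩ = 3.2962.

3.30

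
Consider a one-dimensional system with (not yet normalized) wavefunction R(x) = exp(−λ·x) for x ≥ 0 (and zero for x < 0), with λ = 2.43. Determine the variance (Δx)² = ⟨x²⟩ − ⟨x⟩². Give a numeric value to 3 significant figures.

Compute ⟨x⟩ and ⟨x²⟩ separately, then (Δx)² = ⟨x²⟩ − ⟨x⟩².
Every integrand reduces to terms xʲ·e^(−2λx) on [0, ∞); use ∫₀^∞ xʲ·e^(−2λx) dx = j!/(2λ)^(j+1).
Normalization: ∫|R|² dx = 0.20576.
⟨x⟩ = 0.20576 and ⟨x²⟩ = 0.084675.
(Δx)² = 0.084675 − (0.20576)² = 0.042338.

0.0423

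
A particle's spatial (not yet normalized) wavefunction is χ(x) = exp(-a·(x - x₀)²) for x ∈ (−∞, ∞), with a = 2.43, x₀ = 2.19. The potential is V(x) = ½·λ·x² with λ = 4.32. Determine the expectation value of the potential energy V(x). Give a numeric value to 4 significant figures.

10.58

⟨V⟩ = ∫ V(x)·|χ|² dx / ∫|χ|² dx.
Gaussian moments (u = x − x₀): ∫u^(2j)·e^(−2au²) du = (2j−1)!!/(4a)^j · √(π/(2a)), odd powers integrate to 0; here √(π/(2a)) = 0.80400.
State is unnormalized: ∫|χ|² dx = 0.80400, and ∫χ*·V(x)·χ dx = 8.5078, so ⟨V⟩ = 8.5078 / 0.80400.
⟨V⟩ = 10.582.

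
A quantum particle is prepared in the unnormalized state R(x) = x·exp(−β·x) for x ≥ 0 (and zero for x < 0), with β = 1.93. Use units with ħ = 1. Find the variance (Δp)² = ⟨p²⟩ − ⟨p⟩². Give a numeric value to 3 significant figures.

3.72

Compute ⟨p⟩ and ⟨p²⟩ separately; (Δp)² = ⟨p²⟩ − ⟨p⟩².
Differentiate x·exp(−β·x) with the product rule; every integrand then reduces to terms xʲ·e^(−2βx) on [0, ∞), with ∫₀^∞ xʲ·e^(−2βx) dx = j!/(2β)^(j+1).
Normalization: ∫|R|² dx = 0.034775.
⟨p⟩ = 0.0000 and ⟨p²⟩ = 3.7249.
(Δp)² = 3.7249 − (0.0000)² = 3.7249.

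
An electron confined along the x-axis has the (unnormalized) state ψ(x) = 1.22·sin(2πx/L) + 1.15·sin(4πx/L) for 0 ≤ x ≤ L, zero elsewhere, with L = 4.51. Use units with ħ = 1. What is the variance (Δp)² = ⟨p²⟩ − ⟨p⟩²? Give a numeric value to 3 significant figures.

Compute ⟨p⟩ and ⟨p²⟩ separately; (Δp)² = ⟨p²⟩ − ⟨p⟩².
d²/dx² sin(jπx/L) = −(jπ/L)²·sin(jπx/L); on 0 ≤ x ≤ L, ∫sin²(jπx/L) dx = L/2 and ∫sin(jπx/L)·sin(lπx/L) dx = 0 for j ≠ l, so only diagonal terms survive in ∫|ψ|² and ∫ψ·ψ″; ∫ψ·ψ′ dx = [ψ²/2] between the walls = 0.
Normalization: ∫|ψ|² dx = 6.3386.
⟨p⟩ = 0.0000 and ⟨p²⟩ = 4.6805.
(Δp)² = 4.6805 − (0.0000)² = 4.6805.

4.68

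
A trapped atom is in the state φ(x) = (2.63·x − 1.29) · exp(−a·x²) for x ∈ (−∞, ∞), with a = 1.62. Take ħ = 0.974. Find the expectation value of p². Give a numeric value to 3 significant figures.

p² φ = −ħ² d²φ/dx²; ⟨p²⟩ = −ħ² ∫ φ*·φ'' dx / ∫|φ|² dx.
Expand each integrand as polynomial × e^(−2ax²) and use ∫x^(2j)·e^(−2ax²) dx = (2j−1)!!/(4a)^j · √(π/(2a)), odd powers → 0; here √(π/(2a)) = 0.98470. Differentiate with the product rule, d/dx e^(−ax²) = −2ax·e^(−ax²).
State is unnormalized: ∫|φ|² dx = 2.6897, and ∫φ*·(−ħ² φ'') dx = 7.3645, so ⟨p²⟩ = 7.3645 / 2.6897.
⟨p²⟩ = 2.7380.

2.74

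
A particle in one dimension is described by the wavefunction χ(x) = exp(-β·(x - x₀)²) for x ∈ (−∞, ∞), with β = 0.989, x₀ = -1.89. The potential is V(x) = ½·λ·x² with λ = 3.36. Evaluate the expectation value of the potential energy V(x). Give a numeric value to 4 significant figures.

6.426

⟨V⟩ = ∫ V(x)·|χ|² dx / ∫|χ|² dx.
Gaussian moments (u = x − x₀): ∫u^(2j)·e^(−2βu²) du = (2j−1)!!/(4β)^j · √(π/(2β)), odd powers integrate to 0; here √(π/(2β)) = 1.2603.
State is unnormalized: ∫|χ|² dx = 1.2603, and ∫χ*·V(x)·χ dx = 8.0982, so ⟨V⟩ = 8.0982 / 1.2603.
⟨V⟩ = 6.4258.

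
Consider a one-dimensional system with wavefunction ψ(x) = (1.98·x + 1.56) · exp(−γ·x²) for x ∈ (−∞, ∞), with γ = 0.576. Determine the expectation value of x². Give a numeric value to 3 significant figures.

0.791

⟨x²⟩ = ∫ x²·|ψ|² dx / ∫|ψ|² dx (integrals over the domain).
Expand each integrand as polynomial × e^(−2γx²) and use ∫x^(2j)·e^(−2γx²) dx = (2j−1)!!/(4γ)^j · √(π/(2γ)), odd powers → 0; here √(π/(2γ)) = 1.6514.
State is unnormalized: ∫|ψ|² dx = 6.8288, and ∫ψ*·x²·ψ dx = 5.4030, so ⟨x²⟩ = 5.4030 / 6.8288.
⟨x²⟩ = 0.79122.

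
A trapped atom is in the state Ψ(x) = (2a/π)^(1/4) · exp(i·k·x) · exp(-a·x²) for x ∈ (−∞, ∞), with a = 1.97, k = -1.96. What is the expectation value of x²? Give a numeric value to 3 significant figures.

0.127

⟨x²⟩ = ∫ x²·|Ψ|² dx (integrals over the domain).
Gaussian moments: ∫x^(2j)·e^(−2ax²) dx = (2j−1)!!/(4a)^j · √(π/(2a)), odd powers integrate to 0; here √(π/(2a)) = 0.89295.
⟨x²⟩ = 0.12690.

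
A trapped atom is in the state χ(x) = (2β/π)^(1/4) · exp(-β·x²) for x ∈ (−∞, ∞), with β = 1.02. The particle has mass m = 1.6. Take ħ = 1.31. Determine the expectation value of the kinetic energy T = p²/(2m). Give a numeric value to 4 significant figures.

0.5470

T = −(ħ²/2m) d²/dx², so ⟨T⟩ = −(ħ²/2m) ∫ χ*·χ'' dx; with m = 1.6.
Gaussian moments: ∫x^(2j)·e^(−2βx²) dx = (2j−1)!!/(4β)^j · √(π/(2β)), odd powers integrate to 0; here √(π/(2β)) = 1.2410. Derivatives: d/dx e^(−βx²) = −2βx·e^(−βx²), d²/dx² e^(−βx²) = (4β²x² − 2β)·e^(−βx²).
⟨T⟩ = 0.54701.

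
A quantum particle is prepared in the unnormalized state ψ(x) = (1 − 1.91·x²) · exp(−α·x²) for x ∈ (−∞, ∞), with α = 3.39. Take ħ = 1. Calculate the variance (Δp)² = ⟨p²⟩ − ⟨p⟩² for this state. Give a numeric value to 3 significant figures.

Compute ⟨p⟩ and ⟨p²⟩ separately; (Δp)² = ⟨p²⟩ − ⟨p⟩².
Expand each integrand as polynomial × e^(−2αx²) and use ∫x^(2j)·e^(−2αx²) dx = (2j−1)!!/(4α)^j · √(π/(2α)), odd powers → 0; here √(π/(2α)) = 0.68071. Differentiate with the product rule, d/dx e^(−αx²) = −2αx·e^(−αx²).
Normalization: ∫|ψ|² dx = 0.52946.
⟨p⟩ = 0.0000 and ⟨p²⟩ = 6.1915.
(Δp)² = 6.1915 − (0.0000)² = 6.1915.

6.19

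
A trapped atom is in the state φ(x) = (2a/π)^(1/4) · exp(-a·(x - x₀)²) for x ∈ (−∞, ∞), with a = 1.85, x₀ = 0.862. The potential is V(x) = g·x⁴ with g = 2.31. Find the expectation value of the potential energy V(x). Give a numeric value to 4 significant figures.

2.794

⟨V⟩ = ∫ V(x)·|φ|² dx.
Gaussian moments (u = x − x₀): ∫u^(2j)·e^(−2au²) du = (2j−1)!!/(4a)^j · √(π/(2a)), odd powers integrate to 0; here √(π/(2a)) = 0.92145.
⟨V⟩ = 2.7936.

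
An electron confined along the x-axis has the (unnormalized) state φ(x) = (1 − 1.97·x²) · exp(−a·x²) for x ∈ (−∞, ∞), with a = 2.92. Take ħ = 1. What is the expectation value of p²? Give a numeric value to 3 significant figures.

6.00

p² φ = −ħ² d²φ/dx²; ⟨p²⟩ = −ħ² ∫ φ*·φ'' dx / ∫|φ|² dx.
Expand each integrand as polynomial × e^(−2ax²) and use ∫x^(2j)·e^(−2ax²) dx = (2j−1)!!/(4a)^j · √(π/(2a)), odd powers → 0; here √(π/(2a)) = 0.73345. Differentiate with the product rule, d/dx e^(−ax²) = −2ax·e^(−ax²).
State is unnormalized: ∫|φ|² dx = 0.54863, and ∫φ*·(−ħ² φ'') dx = 3.2906, so ⟨p²⟩ = 3.2906 / 0.54863.
⟨p²⟩ = 5.9978.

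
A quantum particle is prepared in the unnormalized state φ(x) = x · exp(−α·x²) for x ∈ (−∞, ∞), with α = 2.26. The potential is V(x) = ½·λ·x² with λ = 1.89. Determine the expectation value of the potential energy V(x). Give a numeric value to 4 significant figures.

0.3136

⟨V⟩ = ∫ V(x)·|φ|² dx / ∫|φ|² dx.
Expand each integrand as polynomial × e^(−2αx²) and use ∫x^(2j)·e^(−2αx²) dx = (2j−1)!!/(4α)^j · √(π/(2α)), odd powers → 0; here √(π/(2α)) = 0.83369.
State is unnormalized: ∫|φ|² dx = 0.092223, and ∫φ*·V(x)·φ dx = 0.028922, so ⟨V⟩ = 0.028922 / 0.092223.
⟨V⟩ = 0.31361.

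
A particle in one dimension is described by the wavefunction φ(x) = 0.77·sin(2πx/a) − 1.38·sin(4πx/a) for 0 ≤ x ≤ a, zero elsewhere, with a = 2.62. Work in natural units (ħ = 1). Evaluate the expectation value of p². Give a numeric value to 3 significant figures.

18.9

p² φ = −ħ² d²φ/dx²; ⟨p²⟩ = −ħ² ∫ φ*·φ'' dx / ∫|φ|² dx.
d²/dx² sin(jπx/a) = −(jπ/a)²·sin(jπx/a); on 0 ≤ x ≤ a, ∫sin²(jπx/a) dx = a/2 and ∫sin(jπx/a)·sin(lπx/a) dx = 0 for j ≠ l, so only diagonal terms survive in ∫|φ|² and ∫φ·φ″; ∫φ·φ′ dx = [φ²/2] between the walls = 0.
State is unnormalized: ∫|φ|² dx = 3.2715, and ∫φ*·(−ħ² φ'') dx = 61.858, so ⟨p²⟩ = 61.858 / 3.2715.
⟨p²⟩ = 18.908.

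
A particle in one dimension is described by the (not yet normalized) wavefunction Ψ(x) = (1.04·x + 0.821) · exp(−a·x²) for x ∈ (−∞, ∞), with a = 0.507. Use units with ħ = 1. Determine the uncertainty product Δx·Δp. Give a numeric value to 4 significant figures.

0.6499

Δx = √(⟨x²⟩−⟨x⟩²), Δp = √(⟨p²⟩−⟨p⟩²).
Expand each integrand as polynomial × e^(−2ax²) and use ∫x^(2j)·e^(−2ax²) dx = (2j−1)!!/(4a)^j · √(π/(2a)), odd powers → 0; here √(π/(2a)) = 1.7602. Differentiate with the product rule, d/dx e^(−ax²) = −2ax·e^(−ax²).
Normalization: ∫|Ψ|² dx = 2.1252.
⟨x⟩ = 0.69742, ⟨x²⟩ = 0.92873 ⇒ Δx = 0.66508.
⟨p⟩ = 0.0000, ⟨p²⟩ = 0.95491 ⇒ Δp = 0.97720.
Δx·Δp = 0.64991.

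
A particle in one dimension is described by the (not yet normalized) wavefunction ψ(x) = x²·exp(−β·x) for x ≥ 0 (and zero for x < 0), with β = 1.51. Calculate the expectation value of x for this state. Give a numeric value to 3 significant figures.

1.66

⟨x⟩ = ∫ x·|ψ|² dx / ∫|ψ|² dx (integrals over the domain).
Every integrand reduces to terms xʲ·e^(−2βx) on [0, ∞); use ∫₀^∞ xʲ·e^(−2βx) dx = j!/(2β)^(j+1).
State is unnormalized: ∫|ψ|² dx = 0.095538, and ∫ψ*·x·ψ dx = 0.15818, so ⟨x⟩ = 0.15818 / 0.095538.
⟨x⟩ = 1.6556.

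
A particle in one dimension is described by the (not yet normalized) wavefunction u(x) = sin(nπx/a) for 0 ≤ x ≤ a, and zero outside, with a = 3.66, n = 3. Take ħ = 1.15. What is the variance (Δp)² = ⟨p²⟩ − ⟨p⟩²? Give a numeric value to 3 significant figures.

8.77

Compute ⟨p⟩ and ⟨p²⟩ separately; (Δp)² = ⟨p²⟩ − ⟨p⟩².
d/dx sin(nπx/a) = (nπ/a)·cos(nπx/a) and d²/dx² sin(nπx/a) = −(nπ/a)²·sin(nπx/a); on 0 ≤ x ≤ a, ∫sin²(nπx/a) dx = a/2 and ∫sin(nπx/a)·cos(nπx/a) dx = 0.
Normalization: ∫|u|² dx = 1.8300.
⟨p⟩ = 0.0000 and ⟨p²⟩ = 8.7695.
(Δp)² = 8.7695 − (0.0000)² = 8.7695.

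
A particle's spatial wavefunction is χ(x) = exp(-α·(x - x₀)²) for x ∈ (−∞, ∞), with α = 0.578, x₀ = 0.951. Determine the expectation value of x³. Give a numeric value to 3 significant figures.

⟨x³⟩ = ∫ x³·|χ|² dx / ∫|χ|² dx (integrals over the domain).
Gaussian moments (u = x − x₀): ∫u^(2j)·e^(−2αu²) du = (2j−1)!!/(4α)^j · √(π/(2α)), odd powers integrate to 0; here √(π/(2α)) = 1.6485.
State is unnormalized: ∫|χ|² dx = 1.6485, and ∫χ*·x³·χ dx = 3.4522, so ⟨x³⟩ = 3.4522 / 1.6485.
⟨x³⟩ = 2.0941.

2.09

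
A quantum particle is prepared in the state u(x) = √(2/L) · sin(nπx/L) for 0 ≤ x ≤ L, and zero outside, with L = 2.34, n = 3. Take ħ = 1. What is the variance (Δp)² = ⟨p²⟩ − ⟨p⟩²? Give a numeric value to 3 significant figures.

Compute ⟨p⟩ and ⟨p²⟩ separately; (Δp)² = ⟨p²⟩ − ⟨p⟩².
d/dx sin(nπx/L) = (nπ/L)·cos(nπx/L) and d²/dx² sin(nπx/L) = −(nπ/L)²·sin(nπx/L); on 0 ≤ x ≤ L, ∫sin²(nπx/L) dx = L/2 and ∫sin(nπx/L)·cos(nπx/L) dx = 0.
⟨p⟩ = 0.0000 and ⟨p²⟩ = 16.222.
(Δp)² = 16.222 − (0.0000)² = 16.222.

16.2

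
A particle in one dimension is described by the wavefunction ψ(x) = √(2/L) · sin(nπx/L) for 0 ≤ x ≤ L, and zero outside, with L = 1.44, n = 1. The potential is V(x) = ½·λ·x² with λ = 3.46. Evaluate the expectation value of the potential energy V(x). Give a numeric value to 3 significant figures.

⟨V⟩ = ∫ V(x)·|ψ|² dx.
With sin²θ = (1 − cos2θ)/2 on 0 ≤ x ≤ L: ∫sin²(nπx/L) dx = L/2, ∫x·sin²(nπx/L) dx = L²/4, ∫x²·sin²(nπx/L) dx = L³·(1/6 − 1/(4n²π²)); higher powers xᵏ the same way, integrating xᵏ·cos(2nπx/L) by parts.
⟨V⟩ = 1.0140.

1.01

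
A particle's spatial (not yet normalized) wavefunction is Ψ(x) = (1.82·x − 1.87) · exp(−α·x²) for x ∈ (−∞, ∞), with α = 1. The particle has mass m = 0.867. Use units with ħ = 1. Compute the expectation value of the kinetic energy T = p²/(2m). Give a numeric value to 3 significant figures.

T = −(ħ²/2m) d²/dx², so ⟨T⟩ = −(ħ²/2m) ∫ Ψ*·Ψ'' dx / ∫|Ψ|² dx; with m = 0.867.
Expand each integrand as polynomial × e^(−2αx²) and use ∫x^(2j)·e^(−2αx²) dx = (2j−1)!!/(4α)^j · √(π/(2α)), odd powers → 0; here √(π/(2α)) = 1.2533. Differentiate with the product rule, d/dx e^(−αx²) = −2αx·e^(−αx²).
State is unnormalized: ∫|Ψ|² dx = 5.4206, and ∫Ψ*·(−ħ²/2m · Ψ'') dx = 4.3231, so ⟨T⟩ = 4.3231 / 5.4206.
⟨T⟩ = 0.79754.

0.798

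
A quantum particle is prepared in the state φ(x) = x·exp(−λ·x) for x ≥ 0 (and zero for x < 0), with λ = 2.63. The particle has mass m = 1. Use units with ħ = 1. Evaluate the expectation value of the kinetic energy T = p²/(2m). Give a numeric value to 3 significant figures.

3.46

T = −(ħ²/2m) d²/dx², so ⟨T⟩ = −(ħ²/2m) ∫ φ*·φ'' dx / ∫|φ|² dx; with m = 1.
Differentiate x·exp(−λ·x) with the product rule; every integrand then reduces to terms xʲ·e^(−2λx) on [0, ∞), with ∫₀^∞ xʲ·e^(−2λx) dx = j!/(2λ)^(j+1).
State is unnormalized: ∫|φ|² dx = 0.013743, and ∫φ*·(−ħ²/2m · φ'') dx = 0.047529, so ⟨T⟩ = 0.047529 / 0.013743.
⟨T⟩ = 3.4585.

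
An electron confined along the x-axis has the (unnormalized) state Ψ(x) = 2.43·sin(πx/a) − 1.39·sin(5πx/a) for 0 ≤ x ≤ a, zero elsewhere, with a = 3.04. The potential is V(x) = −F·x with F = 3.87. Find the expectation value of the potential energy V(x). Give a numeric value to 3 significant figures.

-5.88

⟨V⟩ = ∫ V(x)·|Ψ|² dx / ∫|Ψ|² dx.
On 0 ≤ x ≤ a (j ≠ l): ∫sin²(jπx/a) dx = a/2, ∫sin(jπx/a)·sin(lπx/a) dx = 0; diagonal moments ∫x·sin²(jπx/a) dx = a²/4, ∫x²·sin²(jπx/a) dx = a³·(1/6 − 1/(4j²π²)); cross terms ∫x·sin(jπx/a)·sin(lπx/a) dx = 0 for j + l even and −4jla²/(π²(j² − l²)²) for j + l odd, ∫x²·sin(jπx/a)·sin(lπx/a) dx = (−1)^(j+l)·4jla³/(π²(j² − l²)²); higher powers the same way via product-to-sum and parts.
State is unnormalized: ∫|Ψ|² dx = 11.912, and ∫Ψ*·V(x)·Ψ dx = -70.073, so ⟨V⟩ = -70.073 / 11.912.
⟨V⟩ = -5.8824.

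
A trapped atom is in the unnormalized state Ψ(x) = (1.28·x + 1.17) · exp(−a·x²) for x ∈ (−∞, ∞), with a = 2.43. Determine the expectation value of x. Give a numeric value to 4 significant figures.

⟨x⟩ = ∫ x·|Ψ|² dx / ∫|Ψ|² dx (integrals over the domain).
Expand each integrand as polynomial × e^(−2ax²) and use ∫x^(2j)·e^(−2ax²) dx = (2j−1)!!/(4a)^j · √(π/(2a)), odd powers → 0; here √(π/(2a)) = 0.80400.
State is unnormalized: ∫|Ψ|² dx = 1.2361, and ∫Ψ*·x·Ψ dx = 0.24775, so ⟨x⟩ = 0.24775 / 1.2361.
⟨x⟩ = 0.20043.

0.2004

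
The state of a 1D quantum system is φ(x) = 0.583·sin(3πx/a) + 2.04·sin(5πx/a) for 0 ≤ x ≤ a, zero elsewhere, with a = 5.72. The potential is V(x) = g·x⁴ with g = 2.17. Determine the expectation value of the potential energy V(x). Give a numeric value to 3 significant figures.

552.

⟨V⟩ = ∫ V(x)·|φ|² dx / ∫|φ|² dx.
On 0 ≤ x ≤ a (j ≠ l): ∫sin²(jπx/a) dx = a/2, ∫sin(jπx/a)·sin(lπx/a) dx = 0; diagonal moments ∫x·sin²(jπx/a) dx = a²/4, ∫x²·sin²(jπx/a) dx = a³·(1/6 − 1/(4j²π²)); cross terms ∫x·sin(jπx/a)·sin(lπx/a) dx = 0 for j + l even and −4jla²/(π²(j² − l²)²) for j + l odd, ∫x²·sin(jπx/a)·sin(lπx/a) dx = (−1)^(j+l)·4jla³/(π²(j² − l²)²); higher powers the same way via product-to-sum and parts.
State is unnormalized: ∫|φ|² dx = 12.874, and ∫φ*·V(x)·φ dx = 7103.6, so ⟨V⟩ = 7103.6 / 12.874.
⟨V⟩ = 551.77.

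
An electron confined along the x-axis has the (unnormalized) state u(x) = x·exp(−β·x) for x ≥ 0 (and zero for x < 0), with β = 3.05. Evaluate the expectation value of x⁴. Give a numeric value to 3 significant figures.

0.260

⟨x⁴⟩ = ∫ x⁴·|u|² dx / ∫|u|² dx (integrals over the domain).
Every integrand reduces to terms xʲ·e^(−2βx) on [0, ∞); use ∫₀^∞ xʲ·e^(−2βx) dx = j!/(2β)^(j+1).
State is unnormalized: ∫|u|² dx = 0.0088113, and ∫u*·x⁴·u dx = 0.0022910, so ⟨x⁴⟩ = 0.0022910 / 0.0088113.
⟨x⁴⟩ = 0.26001.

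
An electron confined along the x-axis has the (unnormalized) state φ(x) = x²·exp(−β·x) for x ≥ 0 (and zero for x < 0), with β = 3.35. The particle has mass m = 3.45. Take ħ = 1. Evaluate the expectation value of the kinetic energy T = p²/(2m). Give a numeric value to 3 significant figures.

T = −(ħ²/2m) d²/dx², so ⟨T⟩ = −(ħ²/2m) ∫ φ*·φ'' dx / ∫|φ|² dx; with m = 3.45.
Differentiate x²·exp(−β·x) with the product rule; every integrand then reduces to terms xʲ·e^(−2βx) on [0, ∞), with ∫₀^∞ xʲ·e^(−2βx) dx = j!/(2β)^(j+1).
State is unnormalized: ∫|φ|² dx = 0.0017776, and ∫φ*·(−ħ²/2m · φ'') dx = 0.00096373, so ⟨T⟩ = 0.00096373 / 0.0017776.
⟨T⟩ = 0.54215.

0.542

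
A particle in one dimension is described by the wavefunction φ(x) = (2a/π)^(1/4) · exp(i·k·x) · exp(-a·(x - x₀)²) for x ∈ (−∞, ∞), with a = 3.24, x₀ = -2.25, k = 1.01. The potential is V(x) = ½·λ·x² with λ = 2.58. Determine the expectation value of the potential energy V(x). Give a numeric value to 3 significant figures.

⟨V⟩ = ∫ V(x)·|φ|² dx.
Gaussian moments (u = x − x₀): ∫u^(2j)·e^(−2au²) du = (2j−1)!!/(4a)^j · √(π/(2a)), odd powers integrate to 0; here √(π/(2a)) = 0.69629.
⟨V⟩ = 6.6302.

6.63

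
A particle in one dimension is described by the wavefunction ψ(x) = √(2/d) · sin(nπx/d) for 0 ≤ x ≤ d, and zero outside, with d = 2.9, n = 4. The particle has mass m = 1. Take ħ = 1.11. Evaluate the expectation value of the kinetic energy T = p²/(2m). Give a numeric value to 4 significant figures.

11.57

T = −(ħ²/2m) d²/dx², so ⟨T⟩ = −(ħ²/2m) ∫ ψ*·ψ'' dx; with m = 1.
d/dx sin(nπx/d) = (nπ/d)·cos(nπx/d) and d²/dx² sin(nπx/d) = −(nπ/d)²·sin(nπx/d); on 0 ≤ x ≤ d, ∫sin²(nπx/d) dx = d/2 and ∫sin(nπx/d)·cos(nπx/d) dx = 0.
⟨T⟩ = 11.568.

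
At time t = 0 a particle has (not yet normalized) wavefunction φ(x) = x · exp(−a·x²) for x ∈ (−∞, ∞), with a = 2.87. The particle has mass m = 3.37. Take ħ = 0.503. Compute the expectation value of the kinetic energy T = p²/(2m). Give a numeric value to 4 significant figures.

0.3232

T = −(ħ²/2m) d²/dx², so ⟨T⟩ = −(ħ²/2m) ∫ φ*·φ'' dx / ∫|φ|² dx; with m = 3.37.
Expand each integrand as polynomial × e^(−2ax²) and use ∫x^(2j)·e^(−2ax²) dx = (2j−1)!!/(4a)^j · √(π/(2a)), odd powers → 0; here √(π/(2a)) = 0.73981. Differentiate with the product rule, d/dx e^(−ax²) = −2ax·e^(−ax²).
State is unnormalized: ∫|φ|² dx = 0.064443, and ∫φ*·(−ħ²/2m · φ'') dx = 0.020828, so ⟨T⟩ = 0.020828 / 0.064443.
⟨T⟩ = 0.32321.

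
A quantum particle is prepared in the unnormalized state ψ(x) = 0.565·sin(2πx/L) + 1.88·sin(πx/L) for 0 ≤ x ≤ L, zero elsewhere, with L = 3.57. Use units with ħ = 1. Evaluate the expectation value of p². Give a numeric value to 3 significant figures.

p² ψ = −ħ² d²ψ/dx²; ⟨p²⟩ = −ħ² ∫ ψ*·ψ'' dx / ∫|ψ|² dx.
d²/dx² sin(jπx/L) = −(jπ/L)²·sin(jπx/L); on 0 ≤ x ≤ L, ∫sin²(jπx/L) dx = L/2 and ∫sin(jπx/L)·sin(lπx/L) dx = 0 for j ≠ l, so only diagonal terms survive in ∫|ψ|² and ∫ψ·ψ″; ∫ψ·ψ′ dx = [ψ²/2] between the walls = 0.
State is unnormalized: ∫|ψ|² dx = 6.8787, and ∫ψ*·(−ħ² ψ'') dx = 6.6506, so ⟨p²⟩ = 6.6506 / 6.8787.
⟨p²⟩ = 0.96684.

0.967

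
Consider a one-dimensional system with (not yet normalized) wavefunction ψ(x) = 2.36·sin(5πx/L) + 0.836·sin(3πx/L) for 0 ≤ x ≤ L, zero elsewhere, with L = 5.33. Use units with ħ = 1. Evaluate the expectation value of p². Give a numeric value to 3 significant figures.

p² ψ = −ħ² d²ψ/dx²; ⟨p²⟩ = −ħ² ∫ ψ*·ψ'' dx / ∫|ψ|² dx.
d²/dx² sin(jπx/L) = −(jπ/L)²·sin(jπx/L); on 0 ≤ x ≤ L, ∫sin²(jπx/L) dx = L/2 and ∫sin(jπx/L)·sin(lπx/L) dx = 0 for j ≠ l, so only diagonal terms survive in ∫|ψ|² and ∫ψ·ψ″; ∫ψ·ψ′ dx = [ψ²/2] between the walls = 0.
State is unnormalized: ∫|ψ|² dx = 16.706, and ∫ψ*·(−ħ² ψ'') dx = 134.74, so ⟨p²⟩ = 134.74 / 16.706.
⟨p²⟩ = 8.0656.

8.07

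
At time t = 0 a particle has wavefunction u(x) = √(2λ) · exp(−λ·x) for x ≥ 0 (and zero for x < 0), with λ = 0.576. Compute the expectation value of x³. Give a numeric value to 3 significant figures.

⟨x³⟩ = ∫ x³·|u|² dx (integrals over the domain).
Every integrand reduces to terms xʲ·e^(−2λx) on [0, ∞); use ∫₀^∞ xʲ·e^(−2λx) dx = j!/(2λ)^(j+1).
⟨x³⟩ = 3.9246.

3.92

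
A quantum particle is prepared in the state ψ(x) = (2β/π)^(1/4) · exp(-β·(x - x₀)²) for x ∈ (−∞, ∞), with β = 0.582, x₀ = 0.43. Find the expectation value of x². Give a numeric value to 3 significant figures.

⟨x²⟩ = ∫ x²·|ψ|² dx (integrals over the domain).
Gaussian moments (u = x − x₀): ∫u^(2j)·e^(−2βu²) du = (2j−1)!!/(4β)^j · √(π/(2β)), odd powers integrate to 0; here √(π/(2β)) = 1.6429.
⟨x²⟩ = 0.61445.

0.614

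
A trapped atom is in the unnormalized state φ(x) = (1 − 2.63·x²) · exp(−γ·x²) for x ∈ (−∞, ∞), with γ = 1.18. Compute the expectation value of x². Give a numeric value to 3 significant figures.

⟨x²⟩ = ∫ x²·|φ|² dx / ∫|φ|² dx (integrals over the domain).
Expand each integrand as polynomial × e^(−2γx²) and use ∫x^(2j)·e^(−2γx²) dx = (2j−1)!!/(4γ)^j · √(π/(2γ)), odd powers → 0; here √(π/(2γ)) = 1.1538.
State is unnormalized: ∫|φ|² dx = 0.94265, and ∫φ*·x²·φ dx = 0.56562, so ⟨x²⟩ = 0.56562 / 0.94265.
⟨x²⟩ = 0.60003.

0.600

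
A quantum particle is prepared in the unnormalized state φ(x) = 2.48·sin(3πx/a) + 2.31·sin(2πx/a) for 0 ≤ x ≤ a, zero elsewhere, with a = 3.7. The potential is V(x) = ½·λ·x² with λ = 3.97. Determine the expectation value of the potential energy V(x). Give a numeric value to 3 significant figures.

⟨V⟩ = ∫ V(x)·|φ|² dx / ∫|φ|² dx.
On 0 ≤ x ≤ a (j ≠ l): ∫sin²(jπx/a) dx = a/2, ∫sin(jπx/a)·sin(lπx/a) dx = 0; diagonal moments ∫x·sin²(jπx/a) dx = a²/4, ∫x²·sin²(jπx/a) dx = a³·(1/6 − 1/(4j²π²)); cross terms ∫x·sin(jπx/a)·sin(lπx/a) dx = 0 for j + l even and −4jla²/(π²(j² − l²)²) for j + l odd, ∫x²·sin(jπx/a)·sin(lπx/a) dx = (−1)^(j+l)·4jla³/(π²(j² − l²)²); higher powers the same way via product-to-sum and parts.
State is unnormalized: ∫|φ|² dx = 21.250, and ∫φ*·V(x)·φ dx = 75.294, so ⟨V⟩ = 75.294 / 21.250.
⟨V⟩ = 3.5433.

3.54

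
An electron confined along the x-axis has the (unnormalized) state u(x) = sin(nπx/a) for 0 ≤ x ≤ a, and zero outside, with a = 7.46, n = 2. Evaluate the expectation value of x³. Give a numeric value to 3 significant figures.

95.9

⟨x³⟩ = ∫ x³·|u|² dx / ∫|u|² dx (integrals over the domain).
With sin²θ = (1 − cos2θ)/2 on 0 ≤ x ≤ a: ∫sin²(nπx/a) dx = a/2, ∫x·sin²(nπx/a) dx = a²/4, ∫x²·sin²(nπx/a) dx = a³·(1/6 − 1/(4n²π²)); higher powers xᵏ the same way, integrating xᵏ·cos(2nπx/a) by parts.
State is unnormalized: ∫|u|² dx = 3.7300, and ∫u*·x³·u dx = 357.72, so ⟨x³⟩ = 357.72 / 3.7300.
⟨x³⟩ = 95.903.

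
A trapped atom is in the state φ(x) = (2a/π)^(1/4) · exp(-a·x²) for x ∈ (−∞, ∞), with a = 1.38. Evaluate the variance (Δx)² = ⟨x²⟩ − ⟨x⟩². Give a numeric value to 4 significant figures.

Compute ⟨x⟩ and ⟨x²⟩ separately, then (Δx)² = ⟨x²⟩ − ⟨x⟩².
Gaussian moments: ∫x^(2j)·e^(−2ax²) dx = (2j−1)!!/(4a)^j · √(π/(2a)), odd powers integrate to 0; here √(π/(2a)) = 1.0669.
⟨x⟩ = 0.0000 and ⟨x²⟩ = 0.18116.
(Δx)² = 0.18116 − (0.0000)² = 0.18116.

0.1812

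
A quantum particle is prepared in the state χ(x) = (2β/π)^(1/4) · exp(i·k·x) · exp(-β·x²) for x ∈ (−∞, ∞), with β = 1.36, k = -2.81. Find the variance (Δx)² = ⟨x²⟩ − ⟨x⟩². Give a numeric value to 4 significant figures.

Compute ⟨x⟩ and ⟨x²⟩ separately, then (Δx)² = ⟨x²⟩ − ⟨x⟩².
Gaussian moments: ∫x^(2j)·e^(−2βx²) dx = (2j−1)!!/(4β)^j · √(π/(2β)), odd powers integrate to 0; here √(π/(2β)) = 1.0747.
⟨x⟩ = 0.0000 and ⟨x²⟩ = 0.18382.
(Δx)² = 0.18382 − (0.0000)² = 0.18382.

0.1838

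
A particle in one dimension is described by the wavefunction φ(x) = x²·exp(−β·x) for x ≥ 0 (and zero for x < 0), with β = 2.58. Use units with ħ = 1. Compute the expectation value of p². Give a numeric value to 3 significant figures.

p² φ = −ħ² d²φ/dx²; ⟨p²⟩ = −ħ² ∫ φ*·φ'' dx / ∫|φ|² dx.
Differentiate x²·exp(−β·x) with the product rule; every integrand then reduces to terms xʲ·e^(−2βx) on [0, ∞), with ∫₀^∞ xʲ·e^(−2βx) dx = j!/(2β)^(j+1).
State is unnormalized: ∫|φ|² dx = 0.0065609, and ∫φ*·(−ħ² φ'') dx = 0.014557, so ⟨p²⟩ = 0.014557 / 0.0065609.
⟨p²⟩ = 2.2188.

2.22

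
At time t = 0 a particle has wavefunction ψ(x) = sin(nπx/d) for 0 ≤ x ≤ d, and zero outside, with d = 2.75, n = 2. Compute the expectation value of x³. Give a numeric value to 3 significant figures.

⟨x³⟩ = ∫ x³·|ψ|² dx / ∫|ψ|² dx (integrals over the domain).
With sin²θ = (1 − cos2θ)/2 on 0 ≤ x ≤ d: ∫sin²(nπx/d) dx = d/2, ∫x·sin²(nπx/d) dx = d²/4, ∫x²·sin²(nπx/d) dx = d³·(1/6 − 1/(4n²π²)); higher powers xᵏ the same way, integrating xᵏ·cos(2nπx/d) by parts.
State is unnormalized: ∫|ψ|² dx = 1.3750, and ∫ψ*·x³·ψ dx = 6.6057, so ⟨x³⟩ = 6.6057 / 1.3750.
⟨x³⟩ = 4.8041.

4.80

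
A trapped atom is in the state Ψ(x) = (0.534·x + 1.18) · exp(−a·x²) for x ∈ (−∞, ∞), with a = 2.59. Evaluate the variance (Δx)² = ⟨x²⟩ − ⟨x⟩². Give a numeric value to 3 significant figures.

0.0929

Compute ⟨x⟩ and ⟨x²⟩ separately, then (Δx)² = ⟨x²⟩ − ⟨x⟩².
Expand each integrand as polynomial × e^(−2ax²) and use ∫x^(2j)·e^(−2ax²) dx = (2j−1)!!/(4a)^j · √(π/(2a)), odd powers → 0; here √(π/(2a)) = 0.77877.
Normalization: ∫|Ψ|² dx = 1.1058.
⟨x⟩ = 0.085670 and ⟨x²⟩ = 0.10027.
(Δx)² = 0.10027 − (0.085670)² = 0.092928.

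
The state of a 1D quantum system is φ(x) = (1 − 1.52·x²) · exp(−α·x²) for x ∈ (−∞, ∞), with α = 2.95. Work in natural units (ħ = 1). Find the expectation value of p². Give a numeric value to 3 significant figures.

5.12

p² φ = −ħ² d²φ/dx²; ⟨p²⟩ = −ħ² ∫ φ*·φ'' dx / ∫|φ|² dx.
Expand each integrand as polynomial × e^(−2αx²) and use ∫x^(2j)·e^(−2αx²) dx = (2j−1)!!/(4α)^j · √(π/(2α)), odd powers → 0; here √(π/(2α)) = 0.72971. Differentiate with the product rule, d/dx e^(−αx²) = −2αx·e^(−αx²).
State is unnormalized: ∫|φ|² dx = 0.57804, and ∫φ*·(−ħ² φ'') dx = 2.9572, so ⟨p²⟩ = 2.9572 / 0.57804.
⟨p²⟩ = 5.1160.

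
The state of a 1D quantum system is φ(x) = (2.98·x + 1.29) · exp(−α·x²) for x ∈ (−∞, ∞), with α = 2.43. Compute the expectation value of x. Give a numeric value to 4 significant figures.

⟨x⟩ = ∫ x·|φ|² dx / ∫|φ|² dx (integrals over the domain).
Expand each integrand as polynomial × e^(−2αx²) and use ∫x^(2j)·e^(−2αx²) dx = (2j−1)!!/(4α)^j · √(π/(2α)), odd powers → 0; here √(π/(2α)) = 0.80400.
State is unnormalized: ∫|φ|² dx = 2.0725, and ∫φ*·x·φ dx = 0.63596, so ⟨x⟩ = 0.63596 / 2.0725.
⟨x⟩ = 0.30686.

0.3069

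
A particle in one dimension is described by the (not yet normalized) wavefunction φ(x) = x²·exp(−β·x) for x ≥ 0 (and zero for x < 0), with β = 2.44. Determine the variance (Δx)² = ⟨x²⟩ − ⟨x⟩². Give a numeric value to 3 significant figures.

0.210

Compute ⟨x⟩ and ⟨x²⟩ separately, then (Δx)² = ⟨x²⟩ − ⟨x⟩².
Every integrand reduces to terms xʲ·e^(−2βx) on [0, ∞); use ∫₀^∞ xʲ·e^(−2βx) dx = j!/(2β)^(j+1).
Normalization: ∫|φ|² dx = 0.0086719.
⟨x⟩ = 1.0246 and ⟨x²⟩ = 1.2597.
(Δx)² = 1.2597 − (1.0246)² = 0.20996.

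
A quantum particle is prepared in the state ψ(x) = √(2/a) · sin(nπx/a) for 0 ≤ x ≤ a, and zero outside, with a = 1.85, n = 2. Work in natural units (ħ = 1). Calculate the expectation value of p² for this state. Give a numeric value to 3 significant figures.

11.5

p² ψ = −ħ² d²ψ/dx²; ⟨p²⟩ = −ħ² ∫ ψ*·ψ'' dx.
d/dx sin(nπx/a) = (nπ/a)·cos(nπx/a) and d²/dx² sin(nπx/a) = −(nπ/a)²·sin(nπx/a); on 0 ≤ x ≤ a, ∫sin²(nπx/a) dx = a/2 and ∫sin(nπx/a)·cos(nπx/a) dx = 0.
⟨p²⟩ = 11.535.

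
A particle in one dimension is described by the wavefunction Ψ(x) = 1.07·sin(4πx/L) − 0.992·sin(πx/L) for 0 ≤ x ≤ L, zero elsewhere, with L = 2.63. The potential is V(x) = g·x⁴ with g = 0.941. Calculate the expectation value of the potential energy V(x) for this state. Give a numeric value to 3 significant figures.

8.24

⟨V⟩ = ∫ V(x)·|Ψ|² dx / ∫|Ψ|² dx.
On 0 ≤ x ≤ L (j ≠ l): ∫sin²(jπx/L) dx = L/2, ∫sin(jπx/L)·sin(lπx/L) dx = 0; diagonal moments ∫x·sin²(jπx/L) dx = L²/4, ∫x²·sin²(jπx/L) dx = L³·(1/6 − 1/(4j²π²)); cross terms ∫x·sin(jπx/L)·sin(lπx/L) dx = 0 for j + l even and −4jlL²/(π²(j² − l²)²) for j + l odd, ∫x²·sin(jπx/L)·sin(lπx/L) dx = (−1)^(j+l)·4jlL³/(π²(j² − l²)²); higher powers the same way via product-to-sum and parts.
State is unnormalized: ∫|Ψ|² dx = 2.7996, and ∫Ψ*·V(x)·Ψ dx = 23.066, so ⟨V⟩ = 23.066 / 2.7996.
⟨V⟩ = 8.2392.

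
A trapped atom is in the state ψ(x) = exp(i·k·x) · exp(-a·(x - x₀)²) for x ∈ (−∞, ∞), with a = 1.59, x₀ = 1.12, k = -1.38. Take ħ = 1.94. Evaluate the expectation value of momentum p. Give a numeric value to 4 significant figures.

p ψ = −iħ dψ/dx; then ⟨p⟩ = ∫ ψ*·(pψ) dx / ∫|ψ|² dx.
Gaussian moments (u = x − x₀): ∫u^(2j)·e^(−2au²) du = (2j−1)!!/(4a)^j · √(π/(2a)), odd powers integrate to 0; here √(π/(2a)) = 0.99394. Derivatives: ψ′ = (ik − 2au)·ψ, ψ″ = ((ik − 2au)² − 2a)·ψ; the odd-in-u pieces drop out.
State is unnormalized: ∫|ψ|² dx = 0.99394, and ∫ψ*·(−iħ ψ') dx = -2.6610, so ⟨p⟩ = -2.6610 / 0.99394.
⟨p⟩ = -2.6772.

-2.677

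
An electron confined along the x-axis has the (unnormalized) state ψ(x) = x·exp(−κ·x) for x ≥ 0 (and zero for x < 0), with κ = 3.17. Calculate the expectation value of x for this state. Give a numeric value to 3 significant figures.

0.473

⟨x⟩ = ∫ x·|ψ|² dx / ∫|ψ|² dx (integrals over the domain).
Every integrand reduces to terms xʲ·e^(−2κx) on [0, ∞); use ∫₀^∞ xʲ·e^(−2κx) dx = j!/(2κ)^(j+1).
State is unnormalized: ∫|ψ|² dx = 0.0078481, and ∫ψ*·x·ψ dx = 0.0037136, so ⟨x⟩ = 0.0037136 / 0.0078481.
⟨x⟩ = 0.47319.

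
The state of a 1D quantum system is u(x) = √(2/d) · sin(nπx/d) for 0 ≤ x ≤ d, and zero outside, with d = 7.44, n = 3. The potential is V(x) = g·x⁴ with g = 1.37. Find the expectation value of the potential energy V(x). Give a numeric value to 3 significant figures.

793.

⟨V⟩ = ∫ V(x)·|u|² dx.
With sin²θ = (1 − cos2θ)/2 on 0 ≤ x ≤ d: ∫sin²(nπx/d) dx = d/2, ∫x·sin²(nπx/d) dx = d²/4, ∫x²·sin²(nπx/d) dx = d³·(1/6 − 1/(4n²π²)); higher powers xᵏ the same way, integrating xᵏ·cos(2nπx/d) by parts.
⟨V⟩ = 793.08.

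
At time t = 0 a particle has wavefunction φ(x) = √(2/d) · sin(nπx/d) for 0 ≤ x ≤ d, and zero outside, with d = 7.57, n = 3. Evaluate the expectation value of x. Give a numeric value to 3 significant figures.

3.79

⟨x⟩ = ∫ x·|φ|² dx (integrals over the domain).
With sin²θ = (1 − cos2θ)/2 on 0 ≤ x ≤ d: ∫sin²(nπx/d) dx = d/2, ∫x·sin²(nπx/d) dx = d²/4, ∫x²·sin²(nπx/d) dx = d³·(1/6 − 1/(4n²π²)); higher powers xᵏ the same way, integrating xᵏ·cos(2nπx/d) by parts.
⟨x⟩ = 3.7850.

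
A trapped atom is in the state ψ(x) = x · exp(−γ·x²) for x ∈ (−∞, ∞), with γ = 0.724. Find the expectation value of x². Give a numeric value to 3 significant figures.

1.04

⟨x²⟩ = ∫ x²·|ψ|² dx / ∫|ψ|² dx (integrals over the domain).
Expand each integrand as polynomial × e^(−2γx²) and use ∫x^(2j)·e^(−2γx²) dx = (2j−1)!!/(4γ)^j · √(π/(2γ)), odd powers → 0; here √(π/(2γ)) = 1.4730.
State is unnormalized: ∫|ψ|² dx = 0.50862, and ∫ψ*·x²·ψ dx = 0.52688, so ⟨x²⟩ = 0.52688 / 0.50862.
⟨x²⟩ = 1.0359.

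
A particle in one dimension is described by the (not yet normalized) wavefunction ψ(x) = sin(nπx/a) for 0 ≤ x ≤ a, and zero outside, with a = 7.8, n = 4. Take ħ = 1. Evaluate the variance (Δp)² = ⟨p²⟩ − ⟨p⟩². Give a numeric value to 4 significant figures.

2.596

Compute ⟨p⟩ and ⟨p²⟩ separately; (Δp)² = ⟨p²⟩ − ⟨p⟩².
d/dx sin(nπx/a) = (nπ/a)·cos(nπx/a) and d²/dx² sin(nπx/a) = −(nπ/a)²·sin(nπx/a); on 0 ≤ x ≤ a, ∫sin²(nπx/a) dx = a/2 and ∫sin(nπx/a)·cos(nπx/a) dx = 0.
Normalization: ∫|ψ|² dx = 3.9000.
⟨p⟩ = 0.0000 and ⟨p²⟩ = 2.5956.
(Δp)² = 2.5956 − (0.0000)² = 2.5956.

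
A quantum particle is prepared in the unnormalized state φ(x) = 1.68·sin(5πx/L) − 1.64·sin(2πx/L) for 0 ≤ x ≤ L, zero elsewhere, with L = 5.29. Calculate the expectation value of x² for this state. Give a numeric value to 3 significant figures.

9.64

⟨x²⟩ = ∫ x²·|φ|² dx / ∫|φ|² dx (integrals over the domain).
On 0 ≤ x ≤ L (j ≠ l): ∫sin²(jπx/L) dx = L/2, ∫sin(jπx/L)·sin(lπx/L) dx = 0; diagonal moments ∫x·sin²(jπx/L) dx = L²/4, ∫x²·sin²(jπx/L) dx = L³·(1/6 − 1/(4j²π²)); cross terms ∫x·sin(jπx/L)·sin(lπx/L) dx = 0 for j + l even and −4jlL²/(π²(j² − l²)²) for j + l odd, ∫x²·sin(jπx/L)·sin(lπx/L) dx = (−1)^(j+l)·4jlL³/(π²(j² − l²)²); higher powers the same way via product-to-sum and parts.
State is unnormalized: ∫|φ|² dx = 14.579, and ∫φ*·x²·φ dx = 140.55, so ⟨x²⟩ = 140.55 / 14.579.
⟨x²⟩ = 9.6403.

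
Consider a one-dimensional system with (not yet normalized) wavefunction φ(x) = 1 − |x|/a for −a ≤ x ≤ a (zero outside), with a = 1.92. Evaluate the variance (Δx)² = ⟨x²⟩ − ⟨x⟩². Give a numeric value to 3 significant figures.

0.369

Compute ⟨x⟩ and ⟨x²⟩ separately, then (Δx)² = ⟨x²⟩ − ⟨x⟩².
φ is even, so ∫ over [−a, a] = 2∫₀ᵃ with φ = 1 − x/a there: ∫₀ᵃ (1 − x/a)² dx = a/3, ∫₀ᵃ x²(1 − x/a)² dx = a³/30, ∫₀ᵃ x⁴(1 − x/a)² dx = a⁵/105.
Normalization: ∫|φ|² dx = 1.2800.
⟨x⟩ = 0.0000 and ⟨x²⟩ = 0.36864.
(Δx)² = 0.36864 − (0.0000)² = 0.36864.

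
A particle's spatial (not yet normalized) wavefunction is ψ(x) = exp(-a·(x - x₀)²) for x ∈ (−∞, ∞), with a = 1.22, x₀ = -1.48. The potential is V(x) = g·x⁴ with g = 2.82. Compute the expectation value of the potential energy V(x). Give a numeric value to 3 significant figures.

⟨V⟩ = ∫ V(x)·|ψ|² dx / ∫|ψ|² dx.
Gaussian moments (u = x − x₀): ∫u^(2j)·e^(−2au²) du = (2j−1)!!/(4a)^j · √(π/(2a)), odd powers integrate to 0; here √(π/(2a)) = 1.1347.
State is unnormalized: ∫|ψ|² dx = 1.1347, and ∫ψ*·V(x)·ψ dx = 24.373, so ⟨V⟩ = 24.373 / 1.1347.
⟨V⟩ = 21.480.

21.5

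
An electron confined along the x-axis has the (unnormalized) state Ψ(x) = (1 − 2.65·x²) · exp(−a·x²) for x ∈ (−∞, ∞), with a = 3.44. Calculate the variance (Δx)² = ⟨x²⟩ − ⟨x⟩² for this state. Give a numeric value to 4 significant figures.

0.04012

Compute ⟨x⟩ and ⟨x²⟩ separately, then (Δx)² = ⟨x²⟩ − ⟨x⟩².
Expand each integrand as polynomial × e^(−2ax²) and use ∫x^(2j)·e^(−2ax²) dx = (2j−1)!!/(4a)^j · √(π/(2a)), odd powers → 0; here √(π/(2a)) = 0.67574.
Normalization: ∫|Ψ|² dx = 0.49065.
⟨x⟩ = 0.0000 and ⟨x²⟩ = 0.040118.
(Δx)² = 0.040118 − (0.0000)² = 0.040118.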